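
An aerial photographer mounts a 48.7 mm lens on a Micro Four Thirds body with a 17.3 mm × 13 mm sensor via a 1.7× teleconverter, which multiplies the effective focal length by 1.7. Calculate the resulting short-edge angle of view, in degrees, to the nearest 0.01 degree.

8.98°

Effective focal length f = 48.7 × 1.7 = 82.79 mm.
α = 2·arctan(13 / (2 × 82.79)) = 2·arctan(0.07851) ≈ 8.9784°.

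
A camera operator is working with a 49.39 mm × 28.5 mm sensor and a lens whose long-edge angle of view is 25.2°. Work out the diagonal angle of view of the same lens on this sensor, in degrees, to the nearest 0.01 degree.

28.94°

From the long-edge AOV: f = 49.39 / (2·tan(12.6°)) = 49.39 / 0.44705 ≈ 110.4791 mm.
Sensor diagonal = √(49.39² + 28.5²) = √3251.6221 ≈ 57.0230 mm.
Diagonal AOV = 2·arctan(57.0230 / (2 × 110.4791)) = 2·arctan(0.25807) ≈ 28.9413°.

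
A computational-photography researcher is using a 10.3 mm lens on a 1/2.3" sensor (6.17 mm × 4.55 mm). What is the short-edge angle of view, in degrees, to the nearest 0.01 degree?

Angle of view α = 2·arctan(h/2f) with h = 4.55 mm and f = 10.3 mm.
h/2f = 0.22087; arctan(0.22087) ≈ 12.4552°, so α ≈ 24.9103°.

24.91°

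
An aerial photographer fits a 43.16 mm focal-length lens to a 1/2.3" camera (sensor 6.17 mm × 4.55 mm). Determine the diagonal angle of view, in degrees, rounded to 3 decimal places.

10.150°

Sensor diagonal = √(6.17² + 4.55²) = √58.7714 ≈ 7.6663 mm.
Angle of view α = 2·arctan(d/2f) with d = 7.6663 mm and f = 43.16 mm.
d/2f = 0.08881; arctan(0.08881) ≈ 5.0752°, so α ≈ 10.1505°.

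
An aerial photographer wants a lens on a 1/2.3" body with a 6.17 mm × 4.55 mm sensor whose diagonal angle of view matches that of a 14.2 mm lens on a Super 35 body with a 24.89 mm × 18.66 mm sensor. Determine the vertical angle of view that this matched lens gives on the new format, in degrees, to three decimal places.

66.056°

Sensor diagonal = √(24.89² + 18.66²) = √967.7077 ≈ 31.1080 mm.
Sensor diagonal = √(6.17² + 4.55²) = √58.7714 ≈ 7.6663 mm.
Equal diagonal AOV ⇒ f₂ = f₁ · 7.6663/31.1080 = 14.2 × 0.24644 ≈ 3.4994 mm.
Vertical AOV on the new format = 2·arctan(4.55 / (2 × 3.4994)) = 2·arctan(0.65010) ≈ 66.0560°.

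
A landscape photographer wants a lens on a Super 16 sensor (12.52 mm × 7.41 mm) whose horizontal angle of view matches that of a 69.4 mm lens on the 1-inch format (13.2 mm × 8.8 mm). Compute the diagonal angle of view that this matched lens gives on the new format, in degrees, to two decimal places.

Equal horizontal AOV ⇒ f₂ = f₁ · 12.52/13.2 = 69.4 × 0.94848 ≈ 65.8248 mm.
Sensor diagonal = √(12.52² + 7.41²) = √211.6585 ≈ 14.5485 mm.
Diagonal AOV on the new format = 2·arctan(14.5485 / (2 × 65.8248)) = 2·arctan(0.11051) ≈ 12.6122°.

12.61°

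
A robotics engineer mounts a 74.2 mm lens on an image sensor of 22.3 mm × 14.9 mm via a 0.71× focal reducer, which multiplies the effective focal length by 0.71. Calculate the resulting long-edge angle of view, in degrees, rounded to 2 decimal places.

Effective focal length f = 74.2 × 0.71 = 52.682 mm.
α = 2·arctan(22.3 / (2 × 52.682)) = 2·arctan(0.21165) ≈ 23.9003°.

23.90°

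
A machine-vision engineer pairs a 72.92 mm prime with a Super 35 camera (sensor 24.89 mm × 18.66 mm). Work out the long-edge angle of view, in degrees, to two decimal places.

Angle of view α = 2·arctan(w/2f) with w = 24.89 mm and f = 72.92 mm.
w/2f = 0.17067; arctan(0.17067) ≈ 9.6852°, so α ≈ 19.3703°.

19.37°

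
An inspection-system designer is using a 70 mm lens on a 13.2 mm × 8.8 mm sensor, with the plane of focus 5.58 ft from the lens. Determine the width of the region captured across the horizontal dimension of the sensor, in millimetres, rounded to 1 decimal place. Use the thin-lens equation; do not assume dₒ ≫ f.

dₒ: 5.58 ft × 304.8 mm/ft = 1700.78 mm.
Similar triangles through the lens centre give W/dₒ = w/dᵢ; with 1/f = 1/dₒ + 1/dᵢ this gives W = w·(dₒ − f)/f.
W = 13.2 mm × (1700.78 − 70) / 70 = 13.2 × 23.2969 ≈ 307.519 mm.

307.5 mm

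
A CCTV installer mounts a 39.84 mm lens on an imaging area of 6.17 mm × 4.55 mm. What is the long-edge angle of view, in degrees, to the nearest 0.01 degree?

8.86°

Angle of view α = 2·arctan(w/2f) with w = 6.17 mm and f = 39.84 mm.
w/2f = 0.07743; arctan(0.07743) ≈ 4.4278°, so α ≈ 8.8557°.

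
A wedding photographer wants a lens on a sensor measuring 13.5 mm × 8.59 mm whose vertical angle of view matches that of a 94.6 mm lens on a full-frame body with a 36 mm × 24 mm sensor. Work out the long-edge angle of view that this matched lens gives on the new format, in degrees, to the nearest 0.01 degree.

22.55°

Equal vertical AOV ⇒ f₂ = f₁ · 8.59/24 = 94.6 × 0.35792 ≈ 33.8589 mm.
Long-edge AOV on the new format = 2·arctan(13.5 / (2 × 33.8589)) = 2·arctan(0.19936) ≈ 22.5490°.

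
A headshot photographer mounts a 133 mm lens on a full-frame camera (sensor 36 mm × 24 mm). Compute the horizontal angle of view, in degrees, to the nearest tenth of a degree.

15.4°

Angle of view α = 2·arctan(w/2f) with w = 36 mm and f = 133 mm.
w/2f = 0.13534; arctan(0.13534) ≈ 7.7075°, so α ≈ 15.4150°.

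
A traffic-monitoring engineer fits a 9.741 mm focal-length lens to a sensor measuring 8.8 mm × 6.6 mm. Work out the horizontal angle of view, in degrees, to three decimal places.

Angle of view α = 2·arctan(w/2f) with w = 8.8 mm and f = 9.741 mm.
w/2f = 0.45170; arctan(0.45170) ≈ 24.3086°, so α ≈ 48.6173°.

48.617°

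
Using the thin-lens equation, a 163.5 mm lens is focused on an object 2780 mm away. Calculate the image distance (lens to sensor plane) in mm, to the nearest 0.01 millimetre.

173.72 mm

1/dᵢ = 1/f − 1/dₒ = 1/163.5 − 1/2780 = 0.0057565 mm⁻¹.
dᵢ = 1/0.0057565 ≈ 173.7168 mm.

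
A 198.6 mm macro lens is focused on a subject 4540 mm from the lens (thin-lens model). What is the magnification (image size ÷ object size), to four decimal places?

Thin lens: 1/f = 1/dₒ + 1/dᵢ → 1/dᵢ = 1/198.6 − 1/4540 = 0.0048150 mm⁻¹, so dᵢ ≈ 207.6851 mm.
Magnification m = dᵢ/dₒ = 207.6851/4540 ≈ 0.04575.

0.0457×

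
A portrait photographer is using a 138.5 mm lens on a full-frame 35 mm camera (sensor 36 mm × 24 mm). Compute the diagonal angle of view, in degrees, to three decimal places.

17.755°

Sensor diagonal = √(36² + 24²) = √1872.0000 ≈ 43.2666 mm.
Angle of view α = 2·arctan(d/2f) with d = 43.2666 mm and f = 138.5 mm.
d/2f = 0.15620; arctan(0.15620) ≈ 8.8777°, so α ≈ 17.7554°.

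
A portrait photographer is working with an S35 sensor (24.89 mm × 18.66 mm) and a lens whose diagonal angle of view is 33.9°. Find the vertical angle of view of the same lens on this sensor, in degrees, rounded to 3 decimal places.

Sensor diagonal = √(24.89² + 18.66²) = √967.7077 ≈ 31.1080 mm.
From the diagonal AOV: f = 31.1080 / (2·tan(16.95°)) = 31.1080 / 0.60955 ≈ 51.0341 mm.
Vertical AOV = 2·arctan(18.66 / (2 × 51.0341)) = 2·arctan(0.18282) ≈ 20.7207°.

20.721°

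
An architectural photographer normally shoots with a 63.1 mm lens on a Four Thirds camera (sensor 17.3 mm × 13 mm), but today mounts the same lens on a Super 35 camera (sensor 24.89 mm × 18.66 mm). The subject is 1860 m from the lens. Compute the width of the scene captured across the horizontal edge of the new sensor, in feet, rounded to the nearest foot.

2407 ft

The focal length stays 63.1 mm; the relevant sensor dimension is now w = 24.89 mm. Object distance dₒ = 1860 m = 1.86e+06 mm.
Thin-lens field width W = w·(dₒ − f)/f = 24.89 × (1.86e+06 − 63.1)/63.1 ≈ 733658.153 mm = 733658.153/304.8 ft = 2407.02 ft.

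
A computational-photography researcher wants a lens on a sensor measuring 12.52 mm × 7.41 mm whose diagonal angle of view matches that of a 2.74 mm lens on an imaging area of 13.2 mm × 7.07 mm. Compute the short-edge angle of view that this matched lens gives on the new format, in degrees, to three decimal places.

Sensor diagonal = √(13.2² + 7.07²) = √224.2249 ≈ 14.9741 mm.
Sensor diagonal = √(12.52² + 7.41²) = √211.6585 ≈ 14.5485 mm.
Equal diagonal AOV ⇒ f₂ = f₁ · 14.5485/14.9741 = 2.74 × 0.97157 ≈ 2.6621 mm.
Short-edge AOV on the new format = 2·arctan(7.41 / (2 × 2.6621)) = 2·arctan(1.39175) ≈ 108.6041°.

108.604°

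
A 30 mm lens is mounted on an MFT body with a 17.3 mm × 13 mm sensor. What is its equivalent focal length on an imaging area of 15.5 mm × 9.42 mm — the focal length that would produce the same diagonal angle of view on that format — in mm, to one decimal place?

25.1 mm

Sensor diagonal = √(17.3² + 13²) = √468.2900 ≈ 21.6400 mm.
Sensor diagonal = √(15.5² + 9.42²) = √328.9864 ≈ 18.1380 mm.
Equal angle of view means equal diagonal/f ratio, so f₂ = f₁ · (diagonal₂/diagonal₁) = 30 × 18.1380/21.6400.
f₂ = 30 × 0.83817 ≈ 25.145 mm.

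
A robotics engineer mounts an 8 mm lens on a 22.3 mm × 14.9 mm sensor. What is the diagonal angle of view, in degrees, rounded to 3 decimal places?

Sensor diagonal = √(22.3² + 14.9²) = √719.3000 ≈ 26.8198 mm.
Angle of view α = 2·arctan(d/2f) with d = 26.8198 mm and f = 8 mm.
d/2f = 1.67624; arctan(1.67624) ≈ 59.1808°, so α ≈ 118.3615°.

118.362°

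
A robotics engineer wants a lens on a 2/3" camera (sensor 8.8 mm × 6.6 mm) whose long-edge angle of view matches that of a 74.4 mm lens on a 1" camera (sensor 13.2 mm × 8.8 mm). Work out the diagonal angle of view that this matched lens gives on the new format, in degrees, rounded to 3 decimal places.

Equal long-edge AOV ⇒ f₂ = f₁ · 8.8/13.2 = 74.4 × 0.66667 ≈ 49.6000 mm.
Sensor diagonal = √(8.8² + 6.6²) = √121.0000 ≈ 11.0000 mm.
Diagonal AOV on the new format = 2·arctan(11.0000 / (2 × 49.6000)) = 2·arctan(0.11089) ≈ 12.6550°.

12.655°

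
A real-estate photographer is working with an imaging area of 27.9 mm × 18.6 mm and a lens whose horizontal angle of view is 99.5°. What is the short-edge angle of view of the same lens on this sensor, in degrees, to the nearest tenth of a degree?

76.4°

From the horizontal AOV: f = 27.9 / (2·tan(49.75°)) = 27.9 / 2.36250 ≈ 11.8095 mm.
Short-edge AOV = 2·arctan(18.6 / (2 × 11.8095)) = 2·arctan(0.78750) ≈ 76.4408°.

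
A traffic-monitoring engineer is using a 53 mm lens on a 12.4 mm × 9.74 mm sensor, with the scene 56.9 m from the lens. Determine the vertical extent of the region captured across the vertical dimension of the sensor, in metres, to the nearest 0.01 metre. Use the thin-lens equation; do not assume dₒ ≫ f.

dₒ: 56.9 m = 56900 mm.
Similar triangles through the lens centre give W/dₒ = h/dᵢ; with 1/f = 1/dₒ + 1/dᵢ this gives W = h·(dₒ − f)/f.
W = 9.74 mm × (56900 − 53) / 53 = 9.74 × 1072.5849 ≈ 10446.977 mm = 10.447 m.

10.45 m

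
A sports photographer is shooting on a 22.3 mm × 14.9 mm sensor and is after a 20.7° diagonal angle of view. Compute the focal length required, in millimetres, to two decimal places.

73.43 mm

Sensor diagonal = √(22.3² + 14.9²) = √719.3000 ≈ 26.8198 mm.
From α = 2·arctan(d/2f) we get f = d / (2·tan(α/2)).
With d = 26.8198 mm and α/2 = 10.35°, tan(α/2) ≈ 0.18263, so f ≈ 26.8198 / 0.36526 ≈ 73.4255 mm.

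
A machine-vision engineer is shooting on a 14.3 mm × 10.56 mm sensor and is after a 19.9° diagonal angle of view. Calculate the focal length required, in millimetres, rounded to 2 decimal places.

50.67 mm

Sensor diagonal = √(14.3² + 10.56²) = √316.0036 ≈ 17.7765 mm.
From α = 2·arctan(d/2f) we get f = d / (2·tan(α/2)).
With d = 17.7765 mm and α/2 = 9.95°, tan(α/2) ≈ 0.17543, so f ≈ 17.7765 / 0.35085 ≈ 50.6663 mm.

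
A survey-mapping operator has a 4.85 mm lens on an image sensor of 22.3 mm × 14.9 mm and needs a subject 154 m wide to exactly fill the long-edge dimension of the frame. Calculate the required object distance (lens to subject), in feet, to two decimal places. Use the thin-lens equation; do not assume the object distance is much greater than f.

109.90 ft

W: 154 m = 154000 mm.
Magnification m = w/W = dᵢ/dₒ; combined with 1/f = 1/dₒ + 1/dᵢ this gives dₒ = f·(1 + W/w).
dₒ = 4.85 mm × (1 + 154000/22.3) = 4.85 × 6906.8296 ≈ 33498.124 mm = 33498.124/304.8 ft = 109.902 ft.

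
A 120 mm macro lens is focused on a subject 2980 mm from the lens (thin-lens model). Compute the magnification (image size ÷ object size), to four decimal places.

0.0420×

Thin lens: 1/f = 1/dₒ + 1/dᵢ → 1/dᵢ = 1/120 − 1/2980 = 0.0079978 mm⁻¹, so dᵢ ≈ 125.0350 mm.
Magnification m = dᵢ/dₒ = 125.0350/2980 ≈ 0.04196.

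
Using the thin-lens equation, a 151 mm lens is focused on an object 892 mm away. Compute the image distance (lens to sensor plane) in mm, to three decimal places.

1/dᵢ = 1/f − 1/dₒ = 1/151 − 1/892 = 0.0055014 mm⁻¹.
dᵢ = 1/0.0055014 ≈ 181.7706 mm.

181.771 mm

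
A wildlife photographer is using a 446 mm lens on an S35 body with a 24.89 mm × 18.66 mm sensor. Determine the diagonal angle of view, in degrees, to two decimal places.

Sensor diagonal = √(24.89² + 18.66²) = √967.7077 ≈ 31.1080 mm.
Angle of view α = 2·arctan(d/2f) with d = 31.1080 mm and f = 446 mm.
d/2f = 0.03487; arctan(0.03487) ≈ 1.9973°, so α ≈ 3.9947°.

3.99°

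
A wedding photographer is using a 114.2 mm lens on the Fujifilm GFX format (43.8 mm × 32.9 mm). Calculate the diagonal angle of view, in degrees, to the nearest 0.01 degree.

26.97°

Sensor diagonal = √(43.8² + 32.9²) = √3000.8500 ≈ 54.7800 mm.
Angle of view α = 2·arctan(d/2f) with d = 54.7800 mm and f = 114.2 mm.
d/2f = 0.23984; arctan(0.23984) ≈ 13.4872°, so α ≈ 26.9744°.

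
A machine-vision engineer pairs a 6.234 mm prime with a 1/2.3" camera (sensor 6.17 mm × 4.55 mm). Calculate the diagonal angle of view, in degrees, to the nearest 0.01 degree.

63.17°

Sensor diagonal = √(6.17² + 4.55²) = √58.7714 ≈ 7.6663 mm.
Angle of view α = 2·arctan(d/2f) with d = 7.6663 mm and f = 6.234 mm.
d/2f = 0.61487; arctan(0.61487) ≈ 31.5863°, so α ≈ 63.1726°.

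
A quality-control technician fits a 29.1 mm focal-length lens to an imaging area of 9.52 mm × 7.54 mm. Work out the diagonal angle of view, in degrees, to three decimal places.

23.573°

Sensor diagonal = √(9.52² + 7.54²) = √147.4820 ≈ 12.1442 mm.
Angle of view α = 2·arctan(d/2f) with d = 12.1442 mm and f = 29.1 mm.
d/2f = 0.20866; arctan(0.20866) ≈ 11.7864°, so α ≈ 23.5728°.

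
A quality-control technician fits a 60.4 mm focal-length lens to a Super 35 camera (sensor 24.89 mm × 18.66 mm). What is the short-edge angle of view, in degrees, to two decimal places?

17.56°

Angle of view α = 2·arctan(h/2f) with h = 18.66 mm and f = 60.4 mm.
h/2f = 0.15447; arctan(0.15447) ≈ 8.7811°, so α ≈ 17.5622°.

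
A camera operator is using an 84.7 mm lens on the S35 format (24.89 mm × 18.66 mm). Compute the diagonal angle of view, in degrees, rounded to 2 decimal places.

20.81°

Sensor diagonal = √(24.89² + 18.66²) = √967.7077 ≈ 31.1080 mm.
Angle of view α = 2·arctan(d/2f) with d = 31.1080 mm and f = 84.7 mm.
d/2f = 0.18364; arctan(0.18364) ≈ 10.4057°, so α ≈ 20.8113°.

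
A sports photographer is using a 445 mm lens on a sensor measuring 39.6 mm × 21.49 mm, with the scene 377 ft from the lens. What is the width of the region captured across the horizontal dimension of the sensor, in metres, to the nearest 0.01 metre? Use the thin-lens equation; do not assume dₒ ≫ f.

10.19 m

dₒ: 377 ft × 304.8 mm/ft = 114909.60 mm.
Similar triangles through the lens centre give W/dₒ = w/dᵢ; with 1/f = 1/dₒ + 1/dᵢ this gives W = w·(dₒ − f)/f.
W = 39.6 mm × (114910 − 445) / 445 = 39.6 × 257.2238 ≈ 10186.063 mm = 10.1861 m.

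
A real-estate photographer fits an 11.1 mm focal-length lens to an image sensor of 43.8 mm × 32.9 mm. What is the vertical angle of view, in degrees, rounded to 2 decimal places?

Angle of view α = 2·arctan(h/2f) with h = 32.9 mm and f = 11.1 mm.
h/2f = 1.48198; arctan(1.48198) ≈ 55.9896°, so α ≈ 111.9792°.

111.98°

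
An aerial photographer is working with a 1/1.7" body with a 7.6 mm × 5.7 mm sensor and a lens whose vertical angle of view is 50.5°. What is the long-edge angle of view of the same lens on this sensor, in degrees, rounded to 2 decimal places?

64.33°

From the vertical AOV: f = 5.7 / (2·tan(25.25°)) = 5.7 / 0.94326 ≈ 6.0429 mm.
Long-edge AOV = 2·arctan(7.6 / (2 × 6.0429)) = 2·arctan(0.62884) ≈ 64.3267°.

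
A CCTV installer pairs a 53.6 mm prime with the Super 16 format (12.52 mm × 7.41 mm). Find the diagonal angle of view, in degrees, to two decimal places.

Sensor diagonal = √(12.52² + 7.41²) = √211.6585 ≈ 14.5485 mm.
Angle of view α = 2·arctan(d/2f) with d = 14.5485 mm and f = 53.6 mm.
d/2f = 0.13571; arctan(0.13571) ≈ 7.7286°, so α ≈ 15.4572°.

15.46°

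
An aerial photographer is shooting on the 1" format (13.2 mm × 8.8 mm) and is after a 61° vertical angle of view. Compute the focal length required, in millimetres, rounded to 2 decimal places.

From α = 2·arctan(h/2f) we get f = h / (2·tan(α/2)).
With h = 8.8 mm and α/2 = 30.5°, tan(α/2) ≈ 0.58905, so f ≈ 8.8 / 1.17809 ≈ 7.4697 mm.

7.47 mm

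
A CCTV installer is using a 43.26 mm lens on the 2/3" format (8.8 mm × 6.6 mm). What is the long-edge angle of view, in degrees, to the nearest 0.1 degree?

Angle of view α = 2·arctan(w/2f) with w = 8.8 mm and f = 43.26 mm.
w/2f = 0.10171; arctan(0.10171) ≈ 5.8076°, so α ≈ 11.6152°.

11.6°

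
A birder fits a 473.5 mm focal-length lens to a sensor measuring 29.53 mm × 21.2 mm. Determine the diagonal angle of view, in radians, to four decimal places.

Sensor diagonal = √(29.53² + 21.2²) = √1321.4609 ≈ 36.3519 mm.
Angle of view α = 2·arctan(d/2f) with d = 36.3519 mm and f = 473.5 mm.
d/2f = 0.03839; arctan(0.03839) ≈ 0.0384 rad, so α ≈ 0.0767 rad.

0.0767 rad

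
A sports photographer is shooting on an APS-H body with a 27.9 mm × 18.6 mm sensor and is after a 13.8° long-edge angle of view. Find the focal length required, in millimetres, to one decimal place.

115.3 mm

From α = 2·arctan(w/2f) we get f = w / (2·tan(α/2)).
With w = 27.9 mm and α/2 = 6.9°, tan(α/2) ≈ 0.12101, so f ≈ 27.9 / 0.24203 ≈ 115.2766 mm.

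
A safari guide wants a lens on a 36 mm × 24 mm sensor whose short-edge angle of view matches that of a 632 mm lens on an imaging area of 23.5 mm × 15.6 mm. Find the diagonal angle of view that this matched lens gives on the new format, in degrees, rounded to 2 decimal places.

Equal short-edge AOV ⇒ f₂ = f₁ · 24/15.6 = 632 × 1.53846 ≈ 972.3077 mm.
Sensor diagonal = √(36² + 24²) = √1872.0000 ≈ 43.2666 mm.
Diagonal AOV on the new format = 2·arctan(43.2666 / (2 × 972.3077)) = 2·arctan(0.02225) ≈ 2.5492°.

2.55°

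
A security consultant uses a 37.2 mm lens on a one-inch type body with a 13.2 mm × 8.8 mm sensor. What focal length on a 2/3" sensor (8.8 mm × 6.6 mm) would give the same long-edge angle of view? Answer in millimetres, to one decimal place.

24.8 mm

Equal angle of view means equal width/f ratio, so f₂ = f₁ · (width₂/width₁) = 37.2 × 8.8/13.2.
f₂ = 37.2 × 0.66667 ≈ 24.800 mm.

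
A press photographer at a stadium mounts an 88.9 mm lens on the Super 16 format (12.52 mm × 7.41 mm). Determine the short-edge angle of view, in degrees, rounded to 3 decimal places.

4.773°

Angle of view α = 2·arctan(h/2f) with h = 7.41 mm and f = 88.9 mm.
h/2f = 0.04168; arctan(0.04168) ≈ 2.3865°, so α ≈ 4.7730°.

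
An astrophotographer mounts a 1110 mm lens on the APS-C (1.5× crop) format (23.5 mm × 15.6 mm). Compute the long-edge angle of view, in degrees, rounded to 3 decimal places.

1.213°

Angle of view α = 2·arctan(w/2f) with w = 23.5 mm and f = 1110 mm.
w/2f = 0.01059; arctan(0.01059) ≈ 0.6065°, so α ≈ 1.2130°.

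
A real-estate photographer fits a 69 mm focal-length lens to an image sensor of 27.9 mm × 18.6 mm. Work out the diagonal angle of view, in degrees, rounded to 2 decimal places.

Sensor diagonal = √(27.9² + 18.6²) = √1124.3700 ≈ 33.5316 mm.
Angle of view α = 2·arctan(d/2f) with d = 33.5316 mm and f = 69 mm.
d/2f = 0.24298; arctan(0.24298) ≈ 13.6572°, so α ≈ 27.3144°.

27.31°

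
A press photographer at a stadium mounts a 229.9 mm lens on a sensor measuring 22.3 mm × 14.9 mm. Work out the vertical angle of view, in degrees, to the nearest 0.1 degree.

3.7°

Angle of view α = 2·arctan(h/2f) with h = 14.9 mm and f = 229.9 mm.
h/2f = 0.03241; arctan(0.03241) ≈ 1.8560°, so α ≈ 3.7121°.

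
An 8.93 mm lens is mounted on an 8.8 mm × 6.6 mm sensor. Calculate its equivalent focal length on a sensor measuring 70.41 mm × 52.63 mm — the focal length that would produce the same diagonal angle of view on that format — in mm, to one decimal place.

71.4 mm

Sensor diagonal = √(8.8² + 6.6²) = √121.0000 ≈ 11.0000 mm.
Sensor diagonal = √(70.41² + 52.63²) = √7727.4850 ≈ 87.9061 mm.
Equal angle of view means equal diagonal/f ratio, so f₂ = f₁ · (diagonal₂/diagonal₁) = 8.93 × 87.9061/11.0000.
f₂ = 8.93 × 7.99146 ≈ 71.364 mm.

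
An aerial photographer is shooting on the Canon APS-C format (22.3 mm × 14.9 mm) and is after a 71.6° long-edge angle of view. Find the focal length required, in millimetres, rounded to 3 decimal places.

From α = 2·arctan(w/2f) we get f = w / (2·tan(α/2)).
With w = 22.3 mm and α/2 = 35.8°, tan(α/2) ≈ 0.72122, so f ≈ 22.3 / 1.44245 ≈ 15.4599 mm.

15.460 mm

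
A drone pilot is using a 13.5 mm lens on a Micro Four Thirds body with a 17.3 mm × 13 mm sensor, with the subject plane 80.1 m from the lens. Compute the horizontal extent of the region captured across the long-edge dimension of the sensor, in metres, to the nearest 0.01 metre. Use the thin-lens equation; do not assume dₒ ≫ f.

dₒ: 80.1 m = 80100 mm.
Similar triangles through the lens centre give W/dₒ = w/dᵢ; with 1/f = 1/dₒ + 1/dᵢ this gives W = w·(dₒ − f)/f.
W = 17.3 mm × (80100 − 13.5) / 13.5 = 17.3 × 5932.3333 ≈ 102629.367 mm = 102.629 m.

102.63 m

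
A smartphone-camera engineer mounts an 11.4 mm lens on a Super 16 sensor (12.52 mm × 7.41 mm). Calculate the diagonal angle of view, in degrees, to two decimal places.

Sensor diagonal = √(12.52² + 7.41²) = √211.6585 ≈ 14.5485 mm.
Angle of view α = 2·arctan(d/2f) with d = 14.5485 mm and f = 11.4 mm.
d/2f = 0.63809; arctan(0.63809) ≈ 32.5416°, so α ≈ 65.0832°.

65.08°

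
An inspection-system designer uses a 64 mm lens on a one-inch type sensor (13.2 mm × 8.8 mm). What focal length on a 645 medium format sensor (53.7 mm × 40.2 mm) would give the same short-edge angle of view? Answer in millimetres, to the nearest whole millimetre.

Equal angle of view means equal height/f ratio, so f₂ = f₁ · (height₂/height₁) = 64 × 40.2/8.8.
f₂ = 64 × 4.56818 ≈ 292.364 mm.

292 mm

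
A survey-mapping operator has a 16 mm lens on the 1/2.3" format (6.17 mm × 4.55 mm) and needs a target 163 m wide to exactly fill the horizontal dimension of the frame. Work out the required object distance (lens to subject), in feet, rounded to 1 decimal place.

W: 163 m = 163000 mm.
Magnification m = w/W = dᵢ/dₒ; combined with 1/f = 1/dₒ + 1/dᵢ this gives dₒ = f·(1 + W/w).
dₒ = 16 mm × (1 + 163000/6.17) = 16 × 26419.1524 ≈ 422706.438 mm = 422706.438/304.8 ft = 1386.83 ft.

1386.8 ft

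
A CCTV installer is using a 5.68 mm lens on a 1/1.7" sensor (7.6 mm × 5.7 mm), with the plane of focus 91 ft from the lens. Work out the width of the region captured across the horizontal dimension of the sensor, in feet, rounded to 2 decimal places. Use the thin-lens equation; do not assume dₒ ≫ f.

121.74 ft

dₒ: 91 ft × 304.8 mm/ft = 27736.80 mm.
Similar triangles through the lens centre give W/dₒ = w/dᵢ; with 1/f = 1/dₒ + 1/dᵢ this gives W = w·(dₒ − f)/f.
W = 7.6 mm × (27736.8 − 5.68) / 5.68 = 7.6 × 4882.2393 ≈ 37105.019 mm = 37105.019/304.8 ft = 121.736 ft.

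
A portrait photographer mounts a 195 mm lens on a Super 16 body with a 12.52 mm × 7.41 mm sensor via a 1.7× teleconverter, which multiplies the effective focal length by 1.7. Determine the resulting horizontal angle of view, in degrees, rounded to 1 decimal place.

Effective focal length f = 195 × 1.7 = 331.5 mm.
α = 2·arctan(12.52 / (2 × 331.5)) = 2·arctan(0.01888) ≈ 2.1637°.

2.2°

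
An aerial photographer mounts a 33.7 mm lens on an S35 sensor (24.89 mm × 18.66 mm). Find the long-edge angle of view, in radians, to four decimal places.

Angle of view α = 2·arctan(w/2f) with w = 24.89 mm and f = 33.7 mm.
w/2f = 0.36929; arctan(0.36929) ≈ 0.3538 rad, so α ≈ 0.7075 rad.

0.7075 rad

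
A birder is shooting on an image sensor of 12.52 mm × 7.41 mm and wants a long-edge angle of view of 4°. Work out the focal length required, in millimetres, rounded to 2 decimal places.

From α = 2·arctan(w/2f) we get f = w / (2·tan(α/2)).
With w = 12.52 mm and α/2 = 2°, tan(α/2) ≈ 0.03492, so f ≈ 12.52 / 0.06984 ≈ 179.2629 mm.

179.26 mm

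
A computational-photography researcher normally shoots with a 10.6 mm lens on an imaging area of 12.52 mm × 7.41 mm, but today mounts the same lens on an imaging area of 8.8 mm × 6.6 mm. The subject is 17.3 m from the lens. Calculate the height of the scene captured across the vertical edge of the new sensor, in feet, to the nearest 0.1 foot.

The focal length stays 10.6 mm; the relevant sensor dimension is now h = 6.6 mm. Object distance dₒ = 17.3 m = 17300 mm.
Thin-lens field height W = h·(dₒ − f)/f = 6.6 × (17300 − 10.6)/10.6 ≈ 10765.098 mm = 10765.098/304.8 ft = 35.3186 ft.

35.3 ft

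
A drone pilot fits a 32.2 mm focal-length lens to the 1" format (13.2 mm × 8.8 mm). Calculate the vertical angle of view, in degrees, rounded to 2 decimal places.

15.56°

Angle of view α = 2·arctan(h/2f) with h = 8.8 mm and f = 32.2 mm.
h/2f = 0.13665; arctan(0.13665) ≈ 7.7810°, so α ≈ 15.5621°.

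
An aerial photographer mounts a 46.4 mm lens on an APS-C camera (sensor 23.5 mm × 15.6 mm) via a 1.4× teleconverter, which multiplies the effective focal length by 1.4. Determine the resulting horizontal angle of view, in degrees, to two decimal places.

20.51°

Effective focal length f = 46.4 × 1.4 = 64.96 mm.
α = 2·arctan(23.5 / (2 × 64.96)) = 2·arctan(0.18088) ≈ 20.5057°.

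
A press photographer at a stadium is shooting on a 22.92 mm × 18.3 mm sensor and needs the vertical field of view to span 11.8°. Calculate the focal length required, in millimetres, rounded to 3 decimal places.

From α = 2·arctan(h/2f) we get f = h / (2·tan(α/2)).
With h = 18.3 mm and α/2 = 5.9°, tan(α/2) ≈ 0.10334, so f ≈ 18.3 / 0.20668 ≈ 88.5427 mm.

88.543 mm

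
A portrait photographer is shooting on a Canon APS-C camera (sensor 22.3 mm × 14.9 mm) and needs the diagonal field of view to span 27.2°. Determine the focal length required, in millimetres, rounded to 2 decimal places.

55.43 mm

Sensor diagonal = √(22.3² + 14.9²) = √719.3000 ≈ 26.8198 mm.
From α = 2·arctan(d/2f) we get f = d / (2·tan(α/2)).
With d = 26.8198 mm and α/2 = 13.6°, tan(α/2) ≈ 0.24193, so f ≈ 26.8198 / 0.48385 ≈ 55.4298 mm.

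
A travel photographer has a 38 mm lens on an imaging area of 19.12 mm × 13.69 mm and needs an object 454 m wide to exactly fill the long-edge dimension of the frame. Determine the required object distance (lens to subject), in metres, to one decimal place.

W: 454 m = 454000 mm.
Magnification m = w/W = dᵢ/dₒ; combined with 1/f = 1/dₒ + 1/dᵢ this gives dₒ = f·(1 + W/w).
dₒ = 38 mm × (1 + 454000/19.12) = 38 × 23745.7699 ≈ 902339.255 mm = 902.339 m.

902.3 m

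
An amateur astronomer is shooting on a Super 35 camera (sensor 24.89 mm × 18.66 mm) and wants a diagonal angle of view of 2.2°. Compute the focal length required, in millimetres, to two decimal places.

810.06 mm

Sensor diagonal = √(24.89² + 18.66²) = √967.7077 ≈ 31.1080 mm.
From α = 2·arctan(d/2f) we get f = d / (2·tan(α/2)).
With d = 31.1080 mm and α/2 = 1.1°, tan(α/2) ≈ 0.01920, so f ≈ 31.1080 / 0.03840 ≈ 810.0628 mm.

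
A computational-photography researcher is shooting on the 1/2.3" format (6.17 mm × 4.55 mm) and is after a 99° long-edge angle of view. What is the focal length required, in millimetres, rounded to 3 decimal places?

2.635 mm

From α = 2·arctan(w/2f) we get f = w / (2·tan(α/2)).
With w = 6.17 mm and α/2 = 49.5°, tan(α/2) ≈ 1.17085, so f ≈ 6.17 / 2.34170 ≈ 2.6348 mm.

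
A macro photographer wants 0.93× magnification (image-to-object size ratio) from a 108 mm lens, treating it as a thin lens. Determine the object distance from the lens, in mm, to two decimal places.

224.13 mm

With m = dᵢ/dₒ and 1/f = 1/dₒ + 1/dᵢ, substituting dᵢ = m·dₒ gives 1/f = (1 + 1/m)/dₒ, hence dₒ = f·(1 + 1/m).
dₒ = 108 × (1 + 1/0.93) = 108 × 2.07527 ≈ 224.129 mm.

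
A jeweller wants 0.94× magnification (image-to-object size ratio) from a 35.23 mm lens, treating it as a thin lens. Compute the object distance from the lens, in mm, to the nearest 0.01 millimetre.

72.71 mm

With m = dᵢ/dₒ and 1/f = 1/dₒ + 1/dᵢ, substituting dᵢ = m·dₒ gives 1/f = (1 + 1/m)/dₒ, hence dₒ = f·(1 + 1/m).
dₒ = 35.23 × (1 + 1/0.94) = 35.23 × 2.06383 ≈ 72.709 mm.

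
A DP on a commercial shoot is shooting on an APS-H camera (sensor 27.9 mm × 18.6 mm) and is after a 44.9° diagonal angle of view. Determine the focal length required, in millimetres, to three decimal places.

Sensor diagonal = √(27.9² + 18.6²) = √1124.3700 ≈ 33.5316 mm.
From α = 2·arctan(d/2f) we get f = d / (2·tan(α/2)).
With d = 33.5316 mm and α/2 = 22.45°, tan(α/2) ≈ 0.41319, so f ≈ 33.5316 / 0.82638 ≈ 40.5764 mm.

40.576 mm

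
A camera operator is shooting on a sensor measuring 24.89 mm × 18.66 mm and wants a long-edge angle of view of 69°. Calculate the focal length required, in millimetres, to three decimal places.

From α = 2·arctan(w/2f) we get f = w / (2·tan(α/2)).
With w = 24.89 mm and α/2 = 34.5°, tan(α/2) ≈ 0.68728, so f ≈ 24.89 / 1.37456 ≈ 18.1076 mm.

18.108 mm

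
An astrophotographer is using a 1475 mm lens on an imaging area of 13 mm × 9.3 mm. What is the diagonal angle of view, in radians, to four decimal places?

Sensor diagonal = √(13² + 9.3²) = √255.4900 ≈ 15.9841 mm.
Angle of view α = 2·arctan(d/2f) with d = 15.9841 mm and f = 1475 mm.
d/2f = 0.00542; arctan(0.00542) ≈ 0.0054 rad, so α ≈ 0.0108 rad.

0.0108 rad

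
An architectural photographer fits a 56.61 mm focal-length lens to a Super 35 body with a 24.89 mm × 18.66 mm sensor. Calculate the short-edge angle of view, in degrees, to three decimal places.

18.718°

Angle of view α = 2·arctan(h/2f) with h = 18.66 mm and f = 56.61 mm.
h/2f = 0.16481; arctan(0.16481) ≈ 9.3589°, so α ≈ 18.7178°.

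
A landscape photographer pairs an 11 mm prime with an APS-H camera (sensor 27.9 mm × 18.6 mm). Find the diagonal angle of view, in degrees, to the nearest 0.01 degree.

Sensor diagonal = √(27.9² + 18.6²) = √1124.3700 ≈ 33.5316 mm.
Angle of view α = 2·arctan(d/2f) with d = 33.5316 mm and f = 11 mm.
d/2f = 1.52416; arctan(1.52416) ≈ 56.7312°, so α ≈ 113.4625°.

113.46°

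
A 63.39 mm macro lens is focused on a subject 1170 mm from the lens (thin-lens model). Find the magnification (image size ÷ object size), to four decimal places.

Thin lens: 1/f = 1/dₒ + 1/dᵢ → 1/dᵢ = 1/63.39 − 1/1170 = 0.0149207 mm⁻¹, so dᵢ ≈ 67.0212 mm.
Magnification m = dᵢ/dₒ = 67.0212/1170 ≈ 0.05728.

0.0573×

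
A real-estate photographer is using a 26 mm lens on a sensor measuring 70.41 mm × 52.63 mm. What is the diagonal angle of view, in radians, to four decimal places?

2.0732 rad

Sensor diagonal = √(70.41² + 52.63²) = √7727.4850 ≈ 87.9061 mm.
Angle of view α = 2·arctan(d/2f) with d = 87.9061 mm and f = 26 mm.
d/2f = 1.69050; arctan(1.69050) ≈ 1.0366 rad, so α ≈ 2.0732 rad.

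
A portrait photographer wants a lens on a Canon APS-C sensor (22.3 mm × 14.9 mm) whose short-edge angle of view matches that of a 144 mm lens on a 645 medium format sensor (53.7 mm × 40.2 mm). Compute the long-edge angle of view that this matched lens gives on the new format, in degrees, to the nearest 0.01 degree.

23.60°

Equal short-edge AOV ⇒ f₂ = f₁ · 14.9/40.2 = 144 × 0.37065 ≈ 53.3731 mm.
Long-edge AOV on the new format = 2·arctan(22.3 / (2 × 53.3731)) = 2·arctan(0.20891) ≈ 23.5995°.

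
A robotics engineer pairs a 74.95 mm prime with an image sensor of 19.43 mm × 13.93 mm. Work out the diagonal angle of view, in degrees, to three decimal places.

Sensor diagonal = √(19.43² + 13.93²) = √571.5698 ≈ 23.9075 mm.
Angle of view α = 2·arctan(d/2f) with d = 23.9075 mm and f = 74.95 mm.
d/2f = 0.15949; arctan(0.15949) ≈ 9.0618°, so α ≈ 18.1235°.

18.124°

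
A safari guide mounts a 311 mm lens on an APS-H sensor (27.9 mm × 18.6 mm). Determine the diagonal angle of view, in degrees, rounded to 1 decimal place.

Sensor diagonal = √(27.9² + 18.6²) = √1124.3700 ≈ 33.5316 mm.
Angle of view α = 2·arctan(d/2f) with d = 33.5316 mm and f = 311 mm.
d/2f = 0.05391; arctan(0.05391) ≈ 3.0858°, so α ≈ 6.1716°.

6.2°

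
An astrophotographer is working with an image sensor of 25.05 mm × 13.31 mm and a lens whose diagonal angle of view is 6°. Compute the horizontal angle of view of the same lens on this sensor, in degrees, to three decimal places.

5.300°

Sensor diagonal = √(25.05² + 13.31²) = √804.6586 ≈ 28.3665 mm.
From the diagonal AOV: f = 28.3665 / (2·tan(3°)) = 28.3665 / 0.10482 ≈ 270.6326 mm.
Horizontal AOV = 2·arctan(25.05 / (2 × 270.6326)) = 2·arctan(0.04628) ≈ 5.2996°.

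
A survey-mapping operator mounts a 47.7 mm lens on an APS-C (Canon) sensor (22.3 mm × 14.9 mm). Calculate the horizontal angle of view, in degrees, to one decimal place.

26.3°

Angle of view α = 2·arctan(w/2f) with w = 22.3 mm and f = 47.7 mm.
w/2f = 0.23375; arctan(0.23375) ≈ 13.1568°, so α ≈ 26.3136°.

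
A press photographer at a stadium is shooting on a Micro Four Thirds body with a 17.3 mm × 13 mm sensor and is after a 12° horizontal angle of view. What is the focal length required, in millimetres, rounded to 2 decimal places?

From α = 2·arctan(w/2f) we get f = w / (2·tan(α/2)).
With w = 17.3 mm and α/2 = 6°, tan(α/2) ≈ 0.10510, so f ≈ 17.3 / 0.21021 ≈ 82.2993 mm.

82.30 mm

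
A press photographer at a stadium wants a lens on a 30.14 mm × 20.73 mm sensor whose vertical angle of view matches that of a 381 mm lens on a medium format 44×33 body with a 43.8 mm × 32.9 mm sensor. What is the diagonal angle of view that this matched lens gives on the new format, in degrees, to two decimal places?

Equal vertical AOV ⇒ f₂ = f₁ · 20.73/32.9 = 381 × 0.63009 ≈ 240.0647 mm.
Sensor diagonal = √(30.14² + 20.73²) = √1338.1525 ≈ 36.5808 mm.
Diagonal AOV on the new format = 2·arctan(36.5808 / (2 × 240.0647)) = 2·arctan(0.07619) ≈ 8.7138°.

8.71°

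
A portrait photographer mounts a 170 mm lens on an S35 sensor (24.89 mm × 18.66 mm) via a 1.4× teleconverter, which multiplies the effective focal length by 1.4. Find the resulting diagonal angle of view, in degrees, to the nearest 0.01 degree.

Effective focal length f = 170 × 1.4 = 238 mm.
Sensor diagonal = √(24.89² + 18.66²) = √967.7077 ≈ 31.1080 mm.
α = 2·arctan(31.108 / (2 × 238)) = 2·arctan(0.06535) ≈ 7.4783°.

7.48°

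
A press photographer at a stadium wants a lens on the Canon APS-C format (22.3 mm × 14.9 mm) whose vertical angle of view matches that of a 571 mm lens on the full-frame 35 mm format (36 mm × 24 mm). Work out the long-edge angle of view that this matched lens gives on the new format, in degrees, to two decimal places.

3.60°

Equal vertical AOV ⇒ f₂ = f₁ · 14.9/24 = 571 × 0.62083 ≈ 354.4958 mm.
Long-edge AOV on the new format = 2·arctan(22.3 / (2 × 354.4958)) = 2·arctan(0.03145) ≈ 3.6031°.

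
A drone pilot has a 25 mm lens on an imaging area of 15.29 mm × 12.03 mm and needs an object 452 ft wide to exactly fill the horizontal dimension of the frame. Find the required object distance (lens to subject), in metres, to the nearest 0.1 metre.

225.3 m

W: 452 ft × 304.8 mm/ft = 137769.60 mm.
Magnification m = w/W = dᵢ/dₒ; combined with 1/f = 1/dₒ + 1/dᵢ this gives dₒ = f·(1 + W/w).
dₒ = 25 mm × (1 + 137770/15.29) = 25 × 9011.4379 ≈ 225285.948 mm = 225.286 m.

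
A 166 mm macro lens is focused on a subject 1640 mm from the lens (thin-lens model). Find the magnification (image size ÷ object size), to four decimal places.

Thin lens: 1/f = 1/dₒ + 1/dᵢ → 1/dᵢ = 1/166 − 1/1640 = 0.0054143 mm⁻¹, so dᵢ ≈ 184.6947 mm.
Magnification m = dᵢ/dₒ = 184.6947/1640 ≈ 0.11262.

0.1126×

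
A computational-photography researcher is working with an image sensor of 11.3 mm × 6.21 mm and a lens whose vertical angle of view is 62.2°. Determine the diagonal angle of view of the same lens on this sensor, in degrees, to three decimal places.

From the vertical AOV: f = 6.21 / (2·tan(31.1°)) = 6.21 / 1.20648 ≈ 5.1472 mm.
Sensor diagonal = √(11.3² + 6.21²) = √166.2541 ≈ 12.8940 mm.
Diagonal AOV = 2·arctan(12.8940 / (2 × 5.1472)) = 2·arctan(1.25252) ≈ 102.7928°.

102.793°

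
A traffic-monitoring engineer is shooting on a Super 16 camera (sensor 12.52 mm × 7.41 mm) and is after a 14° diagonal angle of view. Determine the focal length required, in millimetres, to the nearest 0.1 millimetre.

Sensor diagonal = √(12.52² + 7.41²) = √211.6585 ≈ 14.5485 mm.
From α = 2·arctan(d/2f) we get f = d / (2·tan(α/2)).
With d = 14.5485 mm and α/2 = 7°, tan(α/2) ≈ 0.12278, so f ≈ 14.5485 / 0.24557 ≈ 59.2440 mm.

59.2 mm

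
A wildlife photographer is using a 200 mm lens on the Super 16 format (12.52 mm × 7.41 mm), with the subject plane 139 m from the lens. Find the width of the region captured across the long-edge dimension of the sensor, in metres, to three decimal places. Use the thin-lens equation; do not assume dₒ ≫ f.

8.689 m

dₒ: 139 m = 139000 mm.
Similar triangles through the lens centre give W/dₒ = w/dᵢ; with 1/f = 1/dₒ + 1/dᵢ this gives W = w·(dₒ − f)/f.
W = 12.52 mm × (139000 − 200) / 200 = 12.52 × 694.0000 ≈ 8688.880 mm = 8.68888 m.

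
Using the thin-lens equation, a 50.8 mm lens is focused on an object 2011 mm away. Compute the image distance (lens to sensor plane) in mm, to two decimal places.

1/dᵢ = 1/f − 1/dₒ = 1/50.8 − 1/2011 = 0.0191878 mm⁻¹.
dᵢ = 1/0.0191878 ≈ 52.1165 mm.

52.12 mm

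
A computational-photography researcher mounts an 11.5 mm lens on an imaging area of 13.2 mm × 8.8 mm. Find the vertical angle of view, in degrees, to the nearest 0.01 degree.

Angle of view α = 2·arctan(h/2f) with h = 8.8 mm and f = 11.5 mm.
h/2f = 0.38261; arctan(0.38261) ≈ 20.9373°, so α ≈ 41.8746°.

41.87°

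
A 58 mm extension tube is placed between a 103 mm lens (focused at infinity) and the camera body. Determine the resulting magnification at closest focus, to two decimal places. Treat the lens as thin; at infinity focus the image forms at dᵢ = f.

0.56×

The tube moves the image plane from f to f + e, so dᵢ = 103 + 58 = 161 mm. Focus is achieved when 1/f = 1/dₒ + 1/dᵢ, giving dₒ = 1/(1/f − 1/(f+e)).
Magnification m = dᵢ/dₒ = (f+e)·(1/f − 1/(f+e)) = e/f = 58/103 ≈ 0.5631.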